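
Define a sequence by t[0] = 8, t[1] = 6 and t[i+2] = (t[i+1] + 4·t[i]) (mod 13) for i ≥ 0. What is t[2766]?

t[0] = 8,  t[1] = 6,  t[2] = 12,  t[3] = 10,  t[4] = 6,  t[5] = 7,  t[6] = 5,  t[7] = 7,  t[8] = 1,  t[9] = 3,  t[10] = 7,  t[11] = 6,  t[12] = 8,  t[13] = 6.
Since (t[12], t[13]) = (t[0], t[1]) = (8, 6) (two consecutive terms determine the rest), the sequence is periodic with period 12.
So t[2766] = t[0 + ((2766-0) mod 12)] = t[6] = 5.

5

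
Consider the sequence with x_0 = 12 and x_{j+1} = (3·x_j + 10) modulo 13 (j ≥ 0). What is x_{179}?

5

We have x_0 = 12,  x_1 = 7,  x_2 = 5,  x_3 = 12.
Since x_3 = x_0 = 12, the sequence is periodic with period 3.
So x_{179} = x_{0 + ((179-0) mod 3)} = x_2 = 5.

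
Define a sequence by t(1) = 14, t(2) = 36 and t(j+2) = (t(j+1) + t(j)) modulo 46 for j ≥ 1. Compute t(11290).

0

We have t(1) = 14,  t(2) = 36,  t(3) = 4,  t(4) = 40,  t(5) = 44,  t(6) = 38,  t(7) = 36,  t(8) = 28,  t(9) = 18,  t(10) = 0,  t(11) = 18,  t(12) = 18,  t(13) = 36,  t(14) = 8,  t(15) = 44,  t(16) = 6,  t(17) = 4,  t(18) = 10,  t(19) = 14,  t(20) = 24,  t(21) = 38,  t(22) = 16,  t(23) = 8,  t(24) = 24,  t(25) = 32,  t(26) = 10,  t(27) = 42,  t(28) = 6,  t(29) = 2,  t(30) = 8,  t(31) = 10,  t(32) = 18,  t(33) = 28,  t(34) = 0,  t(35) = 28,  t(36) = 28,  t(37) = 10,  t(38) = 38,  t(39) = 2,  t(40) = 40,  t(41) = 42,  t(42) = 36,  t(43) = 32,  t(44) = 22,  t(45) = 8,  t(46) = 30,  t(47) = 38,  t(48) = 22,  t(49) = 14,  t(50) = 36.
Since (t(49), t(50)) = (t(1), t(2)) = (14, 36) (two consecutive terms determine the rest), the sequence is periodic with period 48.
So t(11290) = t(1 + ((11290-1) mod 48)) = t(10) = 0.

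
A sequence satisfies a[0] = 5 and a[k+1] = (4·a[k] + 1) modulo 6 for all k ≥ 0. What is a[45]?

5

Listing terms: a[0] = 5; a[1] = 3; a[2] = 1; a[3] = 5.
Since a[3] = a[0] = 5, the sequence is periodic with period 3.
(45 - 0) mod 3 = 0, so a[45] = a[0] = 5.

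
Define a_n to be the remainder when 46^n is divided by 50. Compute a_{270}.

26

Computing terms: a_0 = 1; a_1 = 46; a_2 = 16; a_3 = 36; a_4 = 6; a_5 = 26; a_6 = 46.
Since a_6 = a_1 = 46, the sequence is eventually periodic: after a pre-period of length 1 it cycles with period 5.
For n ≥ 1, a_n depends only on (n - 1) mod 5. (270 - 1) mod 5 = 4, so a_{270} = a_5 = 26.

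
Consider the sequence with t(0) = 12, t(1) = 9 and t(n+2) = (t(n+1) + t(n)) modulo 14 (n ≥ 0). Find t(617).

Computing terms: t(0) = 12,  t(1) = 9,  t(2) = 7,  t(3) = 2,  t(4) = 9,  t(5) = 11,  t(6) = 6,  t(7) = 3,  t(8) = 9,  t(9) = 12,  t(10) = 7,  t(11) = 5,  t(12) = 12,  t(13) = 3,  t(14) = 1,  t(15) = 4,  t(16) = 5,  t(17) = 9,  t(18) = 0,  t(19) = 9,  t(20) = 9,  t(21) = 4,  t(22) = 13,  t(23) = 3,  t(24) = 2,  t(25) = 5,  t(26) = 7,  t(27) = 12,  t(28) = 5,  t(29) = 3,  t(30) = 8,  t(31) = 11,  t(32) = 5,  t(33) = 2,  t(34) = 7,  t(35) = 9,  t(36) = 2,  t(37) = 11,  t(38) = 13,  t(39) = 10,  t(40) = 9,  t(41) = 5,  t(42) = 0,  t(43) = 5,  t(44) = 5,  t(45) = 10,  t(46) = 1,  t(47) = 11,  t(48) = 12,  t(49) = 9.
Since (t(48), t(49)) = (t(0), t(1)) = (12, 9) (two consecutive terms determine the rest), the sequence is periodic with period 48.
(617 - 0) mod 48 = 41, so t(617) = t(41) = 5.

5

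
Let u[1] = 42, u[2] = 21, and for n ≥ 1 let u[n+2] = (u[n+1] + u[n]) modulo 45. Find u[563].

Listing terms: u[1] = 42, u[2] = 21, u[3] = 18, u[4] = 39, u[5] = 12, u[6] = 6, u[7] = 18, u[8] = 24, u[9] = 42, u[10] = 21.
The sequence repeats with period 8.
So u[563] = u[1 + ((563-1) mod 8)] = u[3] = 18.

18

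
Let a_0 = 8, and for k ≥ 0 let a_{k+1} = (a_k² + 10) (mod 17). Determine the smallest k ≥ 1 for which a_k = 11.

4

We have a_0 = 8,  a_1 = 6,  a_2 = 12,  a_3 = 1,  a_4 = 11,  a_5 = 12.
Since a_5 = a_2 = 12, the sequence is eventually periodic: after a pre-period of length 2 it cycles with period 3.
The value 11 first appears (with k ≥ 1) at a_4.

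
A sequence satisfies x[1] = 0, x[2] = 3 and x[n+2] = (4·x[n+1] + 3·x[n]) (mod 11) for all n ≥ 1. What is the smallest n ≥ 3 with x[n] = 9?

24

x[1] = 0; x[2] = 3; x[3] = 1; x[4] = 2; x[5] = 0; x[6] = 6; x[7] = 2; x[8] = 4; x[9] = 0; x[10] = 1; x[11] = 4; x[12] = 8; x[13] = 0; x[14] = 2; x[15] = 8; x[16] = 5; x[17] = 0; x[18] = 4; x[19] = 5; x[20] = 10; x[21] = 0; x[22] = 8; x[23] = 10; x[24] = 9; x[25] = 0; x[26] = 5; x[27] = 9; x[28] = 7; x[29] = 0; x[30] = 10; x[31] = 7; x[32] = 3; x[33] = 0; x[34] = 9; x[35] = 3; x[36] = 6; x[37] = 0; x[38] = 7; x[39] = 6; x[40] = 1; x[41] = 0; x[42] = 3.
Since (x[41], x[42]) = (x[1], x[2]) = (0, 3) (two consecutive terms determine the rest), the sequence is periodic with period 40.
The value 9 first appears (with n ≥ 3) at x[24].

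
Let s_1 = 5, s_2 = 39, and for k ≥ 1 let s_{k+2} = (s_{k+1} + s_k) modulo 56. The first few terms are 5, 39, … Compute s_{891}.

12

s_1 = 5, s_2 = 39, s_3 = 44, s_4 = 27, s_5 = 15, s_6 = 42, s_7 = 1, s_8 = 43, s_9 = 44, s_{10} = 31, s_{11} = 19, s_{12} = 50, s_{13} = 13, s_{14} = 7, s_{15} = 20, s_{16} = 27, s_{17} = 47, s_{18} = 18, s_{19} = 9, s_{20} = 27, s_{21} = 36, s_{22} = 7, s_{23} = 43, s_{24} = 50, s_{25} = 37, s_{26} = 31, s_{27} = 12, s_{28} = 43, s_{29} = 55, s_{30} = 42, s_{31} = 41, s_{32} = 27, s_{33} = 12, s_{34} = 39, s_{35} = 51, s_{36} = 34, s_{37} = 29, s_{38} = 7, s_{39} = 36, s_{40} = 43, s_{41} = 23, s_{42} = 10, s_{43} = 33, s_{44} = 43, s_{45} = 20, s_{46} = 7, s_{47} = 27, s_{48} = 34, s_{49} = 5, s_{50} = 39.
Since (s_{49}, s_{50}) = (s_1, s_2) = (5, 39) (two consecutive terms determine the rest), the sequence is periodic with period 48.
(891 - 1) mod 48 = 26, so s_{891} = s_{27} = 12.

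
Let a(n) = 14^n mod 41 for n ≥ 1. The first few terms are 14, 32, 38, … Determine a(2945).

Computing terms: a(1) = 14,  a(2) = 32,  a(3) = 38,  a(4) = 40,  a(5) = 27,  a(6) = 9,  a(7) = 3,  a(8) = 1,  a(9) = 14.
The sequence repeats with period 8.
So a(2945) = a(1 + ((2945-1) mod 8)) = a(1) = 14.

14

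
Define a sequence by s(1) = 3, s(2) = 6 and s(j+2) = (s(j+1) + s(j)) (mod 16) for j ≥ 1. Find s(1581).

s(1) = 3,  s(2) = 6,  s(3) = 9,  s(4) = 15,  s(5) = 8,  s(6) = 7,  s(7) = 15,  s(8) = 6,  s(9) = 5,  s(10) = 11,  s(11) = 0,  s(12) = 11,  s(13) = 11,  s(14) = 6,  s(15) = 1,  s(16) = 7,  s(17) = 8,  s(18) = 15,  s(19) = 7,  s(20) = 6,  s(21) = 13,  s(22) = 3,  s(23) = 0,  s(24) = 3,  s(25) = 3,  s(26) = 6.
Since (s(25), s(26)) = (s(1), s(2)) = (3, 6) (two consecutive terms determine the rest), the sequence is periodic with period 24.
(1581 - 1) mod 24 = 20, so s(1581) = s(21) = 13.

13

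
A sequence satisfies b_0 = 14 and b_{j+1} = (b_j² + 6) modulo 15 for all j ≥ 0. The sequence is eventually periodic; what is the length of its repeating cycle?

Listing terms: b_0 = 14,  b_1 = 7,  b_2 = 10,  b_3 = 1,  b_4 = 7.
Since b_4 = b_1 = 7, the sequence is eventually periodic: after a pre-period of length 1 it cycles with period 3.

3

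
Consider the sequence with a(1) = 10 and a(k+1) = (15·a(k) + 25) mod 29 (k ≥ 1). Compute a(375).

23

Listing terms: a(1) = 10; a(2) = 1; a(3) = 11; a(4) = 16; a(5) = 4; a(6) = 27; a(7) = 24; a(8) = 8; a(9) = 0; a(10) = 25; a(11) = 23; a(12) = 22; a(13) = 7; a(14) = 14; a(15) = 3; a(16) = 12; a(17) = 2; a(18) = 26; a(19) = 9; a(20) = 15; a(21) = 18; a(22) = 5; a(23) = 13; a(24) = 17; a(25) = 19; a(26) = 20; a(27) = 6; a(28) = 28; a(29) = 10.
Since a(29) = a(1) = 10, the sequence is periodic with period 28.
So a(375) = a(1 + ((375-1) mod 28)) = a(11) = 23.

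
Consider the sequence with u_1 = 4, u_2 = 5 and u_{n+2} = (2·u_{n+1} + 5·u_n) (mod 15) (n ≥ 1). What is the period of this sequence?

Listing terms: u_1 = 4,  u_2 = 5,  u_3 = 0,  u_4 = 10,  u_5 = 5,  u_6 = 0.
Since (u_5, u_6) = (u_2, u_3) = (5, 0) (two consecutive terms determine the rest), the sequence is eventually periodic: after a pre-period of length 1 it cycles with period 3.

3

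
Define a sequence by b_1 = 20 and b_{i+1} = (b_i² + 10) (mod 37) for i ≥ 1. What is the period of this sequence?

b_1 = 20; b_2 = 3; b_3 = 19; b_4 = 1; b_5 = 11; b_6 = 20.
The sequence repeats with period 5.

5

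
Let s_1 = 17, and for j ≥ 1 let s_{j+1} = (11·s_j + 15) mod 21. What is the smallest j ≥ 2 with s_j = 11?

Listing terms: s_1 = 17,  s_2 = 13,  s_3 = 11,  s_4 = 10,  s_5 = 20,  s_6 = 4,  s_7 = 17.
The sequence repeats with period 6.
The value 11 first appears (with j ≥ 2) at s_3.

3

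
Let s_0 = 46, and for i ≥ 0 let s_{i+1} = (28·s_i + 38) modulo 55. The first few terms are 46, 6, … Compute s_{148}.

We have s_0 = 46; s_1 = 6; s_2 = 41; s_3 = 31; s_4 = 26; s_5 = 51; s_6 = 36; s_7 = 1; s_8 = 11; s_9 = 16; s_{10} = 46.
Since s_{10} = s_0 = 46, the sequence is periodic with period 10.
(148 - 0) mod 10 = 8, so s_{148} = s_8 = 11.

11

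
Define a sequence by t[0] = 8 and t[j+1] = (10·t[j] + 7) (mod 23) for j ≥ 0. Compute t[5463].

2

We have t[0] = 8; t[1] = 18; t[2] = 3; t[3] = 14; t[4] = 9; t[5] = 5; t[6] = 11; t[7] = 2; t[8] = 4; t[9] = 1; t[10] = 17; t[11] = 16; t[12] = 6; t[13] = 21; t[14] = 10; t[15] = 15; t[16] = 19; t[17] = 13; t[18] = 22; t[19] = 20; t[20] = 0; t[21] = 7; t[22] = 8.
The sequence repeats with period 22.
(5463 - 0) mod 22 = 7, so t[5463] = t[7] = 2.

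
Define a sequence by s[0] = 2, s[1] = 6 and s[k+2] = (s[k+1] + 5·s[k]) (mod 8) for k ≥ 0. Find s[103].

6

Listing terms: s[0] = 2,  s[1] = 6,  s[2] = 0,  s[3] = 6,  s[4] = 6,  s[5] = 4,  s[6] = 2,  s[7] = 6.
Since (s[6], s[7]) = (s[0], s[1]) = (2, 6) (two consecutive terms determine the rest), the sequence is periodic with period 6.
(103 - 0) mod 6 = 1, so s[103] = s[1] = 6.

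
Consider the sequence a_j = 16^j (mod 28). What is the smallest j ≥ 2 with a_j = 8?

a_1 = 16; a_2 = 4; a_3 = 8; a_4 = 16.
The sequence repeats with period 3.
The value 8 first appears (with j ≥ 2) at a_3.

3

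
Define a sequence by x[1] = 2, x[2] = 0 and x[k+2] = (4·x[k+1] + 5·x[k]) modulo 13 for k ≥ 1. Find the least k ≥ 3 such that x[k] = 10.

x[1] = 2,  x[2] = 0,  x[3] = 10,  x[4] = 1,  x[5] = 2,  x[6] = 0.
The sequence repeats with period 4.
The value 10 first appears (with k ≥ 3) at x[3].

3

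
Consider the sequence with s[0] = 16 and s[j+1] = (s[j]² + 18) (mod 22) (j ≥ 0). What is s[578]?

8

Listing terms: s[0] = 16; s[1] = 10; s[2] = 8; s[3] = 16.
The sequence repeats with period 3.
(578 - 0) mod 3 = 2, so s[578] = s[2] = 8.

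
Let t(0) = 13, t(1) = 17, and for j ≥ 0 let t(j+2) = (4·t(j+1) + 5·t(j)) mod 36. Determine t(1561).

We have t(0) = 13, t(1) = 17, t(2) = 25, t(3) = 5, t(4) = 1, t(5) = 29, t(6) = 13, t(7) = 17.
The sequence repeats with period 6.
So t(1561) = t(0 + ((1561-0) mod 6)) = t(1) = 17.

17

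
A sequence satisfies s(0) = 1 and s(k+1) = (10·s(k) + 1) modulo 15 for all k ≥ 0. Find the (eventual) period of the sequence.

Computing terms: s(0) = 1,  s(1) = 11,  s(2) = 6,  s(3) = 1.
Since s(3) = s(0) = 1, the sequence is periodic with period 3.

3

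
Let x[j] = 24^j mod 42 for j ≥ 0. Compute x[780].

x[0] = 1,  x[1] = 24,  x[2] = 30,  x[3] = 6,  x[4] = 18,  x[5] = 12,  x[6] = 36,  x[7] = 24.
Since x[7] = x[1] = 24, the sequence is eventually periodic: after a pre-period of length 1 it cycles with period 6.
For j ≥ 1, x[j] depends only on (j - 1) mod 6. (780 - 1) mod 6 = 5, so x[780] = x[6] = 36.

36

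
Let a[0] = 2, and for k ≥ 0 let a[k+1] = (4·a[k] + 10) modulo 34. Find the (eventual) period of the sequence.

Listing terms: a[0] = 2; a[1] = 18; a[2] = 14; a[3] = 32; a[4] = 2.
The sequence repeats with period 4.

4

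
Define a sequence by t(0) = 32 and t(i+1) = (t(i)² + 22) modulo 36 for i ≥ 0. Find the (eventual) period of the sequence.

Computing terms: t(0) = 32; t(1) = 2; t(2) = 26; t(3) = 14; t(4) = 2.
Since t(4) = t(1) = 2, the sequence is eventually periodic: after a pre-period of length 1 it cycles with period 3.

3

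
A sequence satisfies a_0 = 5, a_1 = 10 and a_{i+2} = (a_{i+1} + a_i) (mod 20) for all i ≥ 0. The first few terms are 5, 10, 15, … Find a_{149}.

5

We have a_0 = 5,  a_1 = 10,  a_2 = 15,  a_3 = 5,  a_4 = 0,  a_5 = 5,  a_6 = 5,  a_7 = 10.
The sequence repeats with period 6.
So a_{149} = a_{0 + ((149-0) mod 6)} = a_5 = 5.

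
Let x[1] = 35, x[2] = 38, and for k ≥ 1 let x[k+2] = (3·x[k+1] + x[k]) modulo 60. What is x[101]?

44

x[1] = 35,  x[2] = 38,  x[3] = 29,  x[4] = 5,  x[5] = 44,  x[6] = 17,  x[7] = 35,  x[8] = 2,  x[9] = 41,  x[10] = 5,  x[11] = 56,  x[12] = 53,  x[13] = 35,  x[14] = 38.
The sequence repeats with period 12.
(101 - 1) mod 12 = 4, so x[101] = x[5] = 44.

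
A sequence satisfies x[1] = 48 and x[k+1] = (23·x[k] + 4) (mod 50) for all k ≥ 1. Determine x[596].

We have x[1] = 48; x[2] = 8; x[3] = 38; x[4] = 28; x[5] = 48.
The sequence repeats with period 4.
(596 - 1) mod 4 = 3, so x[596] = x[4] = 28.

28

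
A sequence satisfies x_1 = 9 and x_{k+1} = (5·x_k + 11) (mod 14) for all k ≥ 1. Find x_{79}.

9

We have x_1 = 9; x_2 = 0; x_3 = 11; x_4 = 10; x_5 = 5; x_6 = 8; x_7 = 9.
Since x_7 = x_1 = 9, the sequence is periodic with period 6.
(79 - 1) mod 6 = 0, so x_{79} = x_1 = 9.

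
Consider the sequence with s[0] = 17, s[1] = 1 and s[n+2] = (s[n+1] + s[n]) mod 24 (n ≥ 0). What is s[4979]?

16

Computing terms: s[0] = 17,  s[1] = 1,  s[2] = 18,  s[3] = 19,  s[4] = 13,  s[5] = 8,  s[6] = 21,  s[7] = 5,  s[8] = 2,  s[9] = 7,  s[10] = 9,  s[11] = 16,  s[12] = 1,  s[13] = 17,  s[14] = 18,  s[15] = 11,  s[16] = 5,  s[17] = 16,  s[18] = 21,  s[19] = 13,  s[20] = 10,  s[21] = 23,  s[22] = 9,  s[23] = 8,  s[24] = 17,  s[25] = 1.
Since (s[24], s[25]) = (s[0], s[1]) = (17, 1) (two consecutive terms determine the rest), the sequence is periodic with period 24.
So s[4979] = s[0 + ((4979-0) mod 24)] = s[11] = 16.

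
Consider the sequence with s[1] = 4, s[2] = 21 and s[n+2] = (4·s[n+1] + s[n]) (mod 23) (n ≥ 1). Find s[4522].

We have s[1] = 4; s[2] = 21; s[3] = 19; s[4] = 5; s[5] = 16; s[6] = 0; s[7] = 16; s[8] = 18; s[9] = 19; s[10] = 2; s[11] = 4; s[12] = 18; s[13] = 7; s[14] = 0; s[15] = 7; s[16] = 5; s[17] = 4; s[18] = 21.
Since (s[17], s[18]) = (s[1], s[2]) = (4, 21) (two consecutive terms determine the rest), the sequence is periodic with period 16.
(4522 - 1) mod 16 = 9, so s[4522] = s[10] = 2.

2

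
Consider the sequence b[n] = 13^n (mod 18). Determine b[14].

Computing terms: b[1] = 13,  b[2] = 7,  b[3] = 1,  b[4] = 13.
The sequence repeats with period 3.
So b[14] = b[1 + ((14-1) mod 3)] = b[2] = 7.

7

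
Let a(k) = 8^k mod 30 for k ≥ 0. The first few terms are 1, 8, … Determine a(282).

a(0) = 1, a(1) = 8, a(2) = 4, a(3) = 2, a(4) = 16, a(5) = 8.
Since a(5) = a(1) = 8, the sequence is eventually periodic: after a pre-period of length 1 it cycles with period 4.
For k ≥ 1, a(k) depends only on (k - 1) mod 4. (282 - 1) mod 4 = 1, so a(282) = a(2) = 4.

4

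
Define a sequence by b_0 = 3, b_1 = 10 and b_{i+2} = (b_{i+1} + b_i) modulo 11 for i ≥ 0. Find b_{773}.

b_0 = 3; b_1 = 10; b_2 = 2; b_3 = 1; b_4 = 3; b_5 = 4; b_6 = 7; b_7 = 0; b_8 = 7; b_9 = 7; b_{10} = 3; b_{11} = 10.
The sequence repeats with period 10.
(773 - 0) mod 10 = 3, so b_{773} = b_3 = 1.

1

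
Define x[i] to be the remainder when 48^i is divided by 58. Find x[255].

44

x[1] = 48, x[2] = 42, x[3] = 44, x[4] = 24, x[5] = 50, x[6] = 22, x[7] = 12, x[8] = 54, x[9] = 40, x[10] = 6, x[11] = 56, x[12] = 20, x[13] = 32, x[14] = 28, x[15] = 10, x[16] = 16, x[17] = 14, x[18] = 34, x[19] = 8, x[20] = 36, x[21] = 46, x[22] = 4, x[23] = 18, x[24] = 52, x[25] = 2, x[26] = 38, x[27] = 26, x[28] = 30, x[29] = 48.
Since x[29] = x[1] = 48, the sequence is periodic with period 28.
(255 - 1) mod 28 = 2, so x[255] = x[3] = 44.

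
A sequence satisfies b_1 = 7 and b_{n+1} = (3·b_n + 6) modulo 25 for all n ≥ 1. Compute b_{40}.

17

Listing terms: b_1 = 7, b_2 = 2, b_3 = 12, b_4 = 17, b_5 = 7.
The sequence repeats with period 4.
So b_{40} = b_{1 + ((40-1) mod 4)} = b_4 = 17.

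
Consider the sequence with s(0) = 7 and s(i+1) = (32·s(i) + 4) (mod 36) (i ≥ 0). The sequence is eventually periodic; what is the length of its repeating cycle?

Computing terms: s(0) = 7; s(1) = 12; s(2) = 28; s(3) = 0; s(4) = 4; s(5) = 24; s(6) = 16; s(7) = 12.
Since s(7) = s(1) = 12, the sequence is eventually periodic: after a pre-period of length 1 it cycles with period 6.

6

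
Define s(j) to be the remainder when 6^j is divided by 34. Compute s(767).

Computing terms: s(0) = 1, s(1) = 6, s(2) = 2, s(3) = 12, s(4) = 4, s(5) = 24, s(6) = 8, s(7) = 14, s(8) = 16, s(9) = 28, s(10) = 32, s(11) = 22, s(12) = 30, s(13) = 10, s(14) = 26, s(15) = 20, s(16) = 18, s(17) = 6.
Since s(17) = s(1) = 6, the sequence is eventually periodic: after a pre-period of length 1 it cycles with period 16.
For j ≥ 1, s(j) depends only on (j - 1) mod 16. (767 - 1) mod 16 = 14, so s(767) = s(15) = 20.

20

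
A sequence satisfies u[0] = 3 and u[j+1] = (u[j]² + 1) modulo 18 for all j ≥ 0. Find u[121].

Computing terms: u[0] = 3, u[1] = 10, u[2] = 11, u[3] = 14, u[4] = 17, u[5] = 2, u[6] = 5, u[7] = 8, u[8] = 11.
Since u[8] = u[2] = 11, the sequence is eventually periodic: after a pre-period of length 2 it cycles with period 6.
For j ≥ 2, u[j] depends only on (j - 2) mod 6. (121 - 2) mod 6 = 5, so u[121] = u[7] = 8.

8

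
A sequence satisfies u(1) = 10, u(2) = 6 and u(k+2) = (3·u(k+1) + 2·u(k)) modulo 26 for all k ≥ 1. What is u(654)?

2

We have u(1) = 10, u(2) = 6, u(3) = 12, u(4) = 22, u(5) = 12, u(6) = 2, u(7) = 4, u(8) = 16, u(9) = 4, u(10) = 18, u(11) = 10, u(12) = 14, u(13) = 10, u(14) = 6.
Since (u(13), u(14)) = (u(1), u(2)) = (10, 6) (two consecutive terms determine the rest), the sequence is periodic with period 12.
(654 - 1) mod 12 = 5, so u(654) = u(6) = 2.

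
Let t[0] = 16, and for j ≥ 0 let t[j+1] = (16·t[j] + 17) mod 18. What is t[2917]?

Listing terms: t[0] = 16; t[1] = 3; t[2] = 11; t[3] = 13; t[4] = 9; t[5] = 17; t[6] = 1; t[7] = 15; t[8] = 5; t[9] = 7; t[10] = 3.
Since t[10] = t[1] = 3, the sequence is eventually periodic: after a pre-period of length 1 it cycles with period 9.
For j ≥ 1, t[j] depends only on (j - 1) mod 9. (2917 - 1) mod 9 = 0, so t[2917] = t[1] = 3.

3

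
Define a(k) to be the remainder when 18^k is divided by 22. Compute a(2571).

We have a(0) = 1,  a(1) = 18,  a(2) = 16,  a(3) = 2,  a(4) = 14,  a(5) = 10,  a(6) = 4,  a(7) = 6,  a(8) = 20,  a(9) = 8,  a(10) = 12,  a(11) = 18.
Since a(11) = a(1) = 18, the sequence is eventually periodic: after a pre-period of length 1 it cycles with period 10.
For k ≥ 1, a(k) depends only on (k - 1) mod 10. (2571 - 1) mod 10 = 0, so a(2571) = a(1) = 18.

18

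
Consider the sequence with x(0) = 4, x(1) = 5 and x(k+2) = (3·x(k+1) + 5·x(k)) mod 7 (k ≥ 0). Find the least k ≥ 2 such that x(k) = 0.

2

Computing terms: x(0) = 4; x(1) = 5; x(2) = 0; x(3) = 4; x(4) = 5.
Since (x(3), x(4)) = (x(0), x(1)) = (4, 5) (two consecutive terms determine the rest), the sequence is periodic with period 3.
The value 0 first appears (with k ≥ 2) at x(2).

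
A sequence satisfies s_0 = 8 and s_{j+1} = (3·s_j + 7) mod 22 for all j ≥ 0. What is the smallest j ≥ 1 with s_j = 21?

Computing terms: s_0 = 8,  s_1 = 9,  s_2 = 12,  s_3 = 21,  s_4 = 4,  s_5 = 19,  s_6 = 20,  s_7 = 1,  s_8 = 10,  s_9 = 15,  s_{10} = 8.
The sequence repeats with period 10.
The value 21 first appears (with j ≥ 1) at s_3.

3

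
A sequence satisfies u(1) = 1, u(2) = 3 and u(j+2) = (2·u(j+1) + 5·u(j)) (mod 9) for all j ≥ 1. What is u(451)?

Computing terms: u(1) = 1; u(2) = 3; u(3) = 2; u(4) = 1; u(5) = 3.
The sequence repeats with period 3.
So u(451) = u(1 + ((451-1) mod 3)) = u(1) = 1.

1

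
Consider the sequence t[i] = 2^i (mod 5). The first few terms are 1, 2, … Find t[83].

3

We have t[0] = 1; t[1] = 2; t[2] = 4; t[3] = 3; t[4] = 1.
The sequence repeats with period 4.
So t[83] = t[0 + ((83-0) mod 4)] = t[3] = 3.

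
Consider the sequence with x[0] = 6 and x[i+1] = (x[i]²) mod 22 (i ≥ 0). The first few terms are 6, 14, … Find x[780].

16

Computing terms: x[0] = 6, x[1] = 14, x[2] = 20, x[3] = 4, x[4] = 16, x[5] = 14.
Since x[5] = x[1] = 14, the sequence is eventually periodic: after a pre-period of length 1 it cycles with period 4.
For i ≥ 1, x[i] depends only on (i - 1) mod 4. (780 - 1) mod 4 = 3, so x[780] = x[4] = 16.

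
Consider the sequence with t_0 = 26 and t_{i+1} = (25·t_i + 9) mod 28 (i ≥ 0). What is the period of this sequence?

12

Computing terms: t_0 = 26, t_1 = 15, t_2 = 20, t_3 = 5, t_4 = 22, t_5 = 27, t_6 = 12, t_7 = 1, t_8 = 6, t_9 = 19, t_{10} = 8, t_{11} = 13, t_{12} = 26.
The sequence repeats with period 12.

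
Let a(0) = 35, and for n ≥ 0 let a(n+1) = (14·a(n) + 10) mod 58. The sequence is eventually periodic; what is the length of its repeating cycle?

Computing terms: a(0) = 35; a(1) = 36; a(2) = 50; a(3) = 14; a(4) = 32; a(5) = 52; a(6) = 42; a(7) = 18; a(8) = 30; a(9) = 24; a(10) = 56; a(11) = 40; a(12) = 48; a(13) = 44; a(14) = 46; a(15) = 16; a(16) = 2; a(17) = 38; a(18) = 20; a(19) = 0; a(20) = 10; a(21) = 34; a(22) = 22; a(23) = 28; a(24) = 54; a(25) = 12; a(26) = 4; a(27) = 8; a(28) = 6; a(29) = 36.
Since a(29) = a(1) = 36, the sequence is eventually periodic: after a pre-period of length 1 it cycles with period 28.

28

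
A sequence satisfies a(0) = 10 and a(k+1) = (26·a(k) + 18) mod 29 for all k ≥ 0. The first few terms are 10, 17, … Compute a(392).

10

Computing terms: a(0) = 10; a(1) = 17; a(2) = 25; a(3) = 1; a(4) = 15; a(5) = 2; a(6) = 12; a(7) = 11; a(8) = 14; a(9) = 5; a(10) = 3; a(11) = 9; a(12) = 20; a(13) = 16; a(14) = 28; a(15) = 21; a(16) = 13; a(17) = 8; a(18) = 23; a(19) = 7; a(20) = 26; a(21) = 27; a(22) = 24; a(23) = 4; a(24) = 6; a(25) = 0; a(26) = 18; a(27) = 22; a(28) = 10.
Since a(28) = a(0) = 10, the sequence is periodic with period 28.
So a(392) = a(0 + ((392-0) mod 28)) = a(0) = 10.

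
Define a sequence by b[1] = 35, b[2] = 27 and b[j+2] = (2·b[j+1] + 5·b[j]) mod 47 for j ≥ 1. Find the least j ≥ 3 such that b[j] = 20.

We have b[1] = 35, b[2] = 27, b[3] = 41, b[4] = 29, b[5] = 28, b[6] = 13, b[7] = 25, b[8] = 21, b[9] = 26, b[10] = 16, b[11] = 21, b[12] = 28, b[13] = 20, b[14] = 39, b[15] = 37, b[16] = 34, b[17] = 18, b[18] = 18, b[19] = 32, b[20] = 13, b[21] = 45, b[22] = 14, b[23] = 18, b[24] = 12, b[25] = 20, b[26] = 6, b[27] = 18, b[28] = 19, b[29] = 34, b[30] = 22, b[31] = 26, b[32] = 21, b[33] = 31, b[34] = 26, b[35] = 19, b[36] = 27, b[37] = 8, b[38] = 10, b[39] = 13, b[40] = 29, b[41] = 29, b[42] = 15, b[43] = 34, b[44] = 2, b[45] = 33, b[46] = 29, b[47] = 35, b[48] = 27.
Since (b[47], b[48]) = (b[1], b[2]) = (35, 27) (two consecutive terms determine the rest), the sequence is periodic with period 46.
The value 20 first appears (with j ≥ 3) at b[13].

13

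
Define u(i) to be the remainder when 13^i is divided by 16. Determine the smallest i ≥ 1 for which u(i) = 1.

4

Listing terms: u(0) = 1; u(1) = 13; u(2) = 9; u(3) = 5; u(4) = 1.
The sequence repeats with period 4.
The value 1 next appears (with i ≥ 1) at u(4).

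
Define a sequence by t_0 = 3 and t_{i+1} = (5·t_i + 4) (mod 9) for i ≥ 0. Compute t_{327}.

4

t_0 = 3,  t_1 = 1,  t_2 = 0,  t_3 = 4,  t_4 = 6,  t_5 = 7,  t_6 = 3.
Since t_6 = t_0 = 3, the sequence is periodic with period 6.
So t_{327} = t_{0 + ((327-0) mod 6)} = t_3 = 4.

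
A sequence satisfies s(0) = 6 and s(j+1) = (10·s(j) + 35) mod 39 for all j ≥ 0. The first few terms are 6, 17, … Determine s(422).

s(0) = 6; s(1) = 17; s(2) = 10; s(3) = 18; s(4) = 20; s(5) = 1; s(6) = 6.
Since s(6) = s(0) = 6, the sequence is periodic with period 6.
(422 - 0) mod 6 = 2, so s(422) = s(2) = 10.

10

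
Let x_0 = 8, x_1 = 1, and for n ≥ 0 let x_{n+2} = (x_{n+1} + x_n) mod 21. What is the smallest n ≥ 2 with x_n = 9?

We have x_0 = 8, x_1 = 1, x_2 = 9, x_3 = 10, x_4 = 19, x_5 = 8, x_6 = 6, x_7 = 14, x_8 = 20, x_9 = 13, x_{10} = 12, x_{11} = 4, x_{12} = 16, x_{13} = 20, x_{14} = 15, x_{15} = 14, x_{16} = 8, x_{17} = 1.
The sequence repeats with period 16.
The value 9 first appears (with n ≥ 2) at x_2.

2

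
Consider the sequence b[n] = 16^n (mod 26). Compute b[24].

14

b[1] = 16,  b[2] = 22,  b[3] = 14,  b[4] = 16.
The sequence repeats with period 3.
(24 - 1) mod 3 = 2, so b[24] = b[3] = 14.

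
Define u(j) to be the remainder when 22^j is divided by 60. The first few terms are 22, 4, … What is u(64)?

We have u(1) = 22,  u(2) = 4,  u(3) = 28,  u(4) = 16,  u(5) = 52,  u(6) = 4.
Since u(6) = u(2) = 4, the sequence is eventually periodic: after a pre-period of length 1 it cycles with period 4.
For j ≥ 2, u(j) depends only on (j - 2) mod 4. (64 - 2) mod 4 = 2, so u(64) = u(4) = 16.

16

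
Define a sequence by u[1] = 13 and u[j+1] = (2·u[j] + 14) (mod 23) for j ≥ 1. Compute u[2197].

We have u[1] = 13; u[2] = 17; u[3] = 2; u[4] = 18; u[5] = 4; u[6] = 22; u[7] = 12; u[8] = 15; u[9] = 21; u[10] = 10; u[11] = 11; u[12] = 13.
Since u[12] = u[1] = 13, the sequence is periodic with period 11.
(2197 - 1) mod 11 = 7, so u[2197] = u[8] = 15.

15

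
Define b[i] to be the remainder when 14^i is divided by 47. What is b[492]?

Computing terms: b[1] = 14,  b[2] = 8,  b[3] = 18,  b[4] = 17,  b[5] = 3,  b[6] = 42,  b[7] = 24,  b[8] = 7,  b[9] = 4,  b[10] = 9,  b[11] = 32,  b[12] = 25,  b[13] = 21,  b[14] = 12,  b[15] = 27,  b[16] = 2,  b[17] = 28,  b[18] = 16,  b[19] = 36,  b[20] = 34,  b[21] = 6,  b[22] = 37,  b[23] = 1,  b[24] = 14.
Since b[24] = b[1] = 14, the sequence is periodic with period 23.
(492 - 1) mod 23 = 8, so b[492] = b[9] = 4.

4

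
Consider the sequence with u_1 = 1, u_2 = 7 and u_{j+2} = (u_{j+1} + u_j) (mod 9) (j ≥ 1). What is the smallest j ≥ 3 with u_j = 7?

7

We have u_1 = 1,  u_2 = 7,  u_3 = 8,  u_4 = 6,  u_5 = 5,  u_6 = 2,  u_7 = 7,  u_8 = 0,  u_9 = 7,  u_{10} = 7,  u_{11} = 5,  u_{12} = 3,  u_{13} = 8,  u_{14} = 2,  u_{15} = 1,  u_{16} = 3,  u_{17} = 4,  u_{18} = 7,  u_{19} = 2,  u_{20} = 0,  u_{21} = 2,  u_{22} = 2,  u_{23} = 4,  u_{24} = 6,  u_{25} = 1,  u_{26} = 7.
Since (u_{25}, u_{26}) = (u_1, u_2) = (1, 7) (two consecutive terms determine the rest), the sequence is periodic with period 24.
The value 7 first appears (with j ≥ 3) at u_7.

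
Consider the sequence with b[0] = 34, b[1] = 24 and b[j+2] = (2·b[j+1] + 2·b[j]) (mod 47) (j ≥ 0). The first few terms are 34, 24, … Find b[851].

Computing terms: b[0] = 34; b[1] = 24; b[2] = 22; b[3] = 45; b[4] = 40; b[5] = 29; b[6] = 44; b[7] = 5; b[8] = 4; b[9] = 18; b[10] = 44; b[11] = 30; b[12] = 7; b[13] = 27; b[14] = 21; b[15] = 2; b[16] = 46; b[17] = 2; b[18] = 2; b[19] = 8; b[20] = 20; b[21] = 9; b[22] = 11; b[23] = 40; b[24] = 8; b[25] = 2; b[26] = 20; b[27] = 44; b[28] = 34; b[29] = 15; b[30] = 4; b[31] = 38; b[32] = 37; b[33] = 9; b[34] = 45; b[35] = 14; b[36] = 24; b[37] = 29; b[38] = 12; b[39] = 35; b[40] = 0; b[41] = 23; b[42] = 46; b[43] = 44; b[44] = 39; b[45] = 25; b[46] = 34; b[47] = 24.
The sequence repeats with period 46.
(851 - 0) mod 46 = 23, so b[851] = b[23] = 40.

40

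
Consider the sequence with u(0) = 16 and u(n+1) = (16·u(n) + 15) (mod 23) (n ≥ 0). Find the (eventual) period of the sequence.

11

u(0) = 16,  u(1) = 18,  u(2) = 4,  u(3) = 10,  u(4) = 14,  u(5) = 9,  u(6) = 21,  u(7) = 6,  u(8) = 19,  u(9) = 20,  u(10) = 13,  u(11) = 16.
Since u(11) = u(0) = 16, the sequence is periodic with period 11.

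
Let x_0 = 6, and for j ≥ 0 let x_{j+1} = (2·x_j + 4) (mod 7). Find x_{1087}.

Computing terms: x_0 = 6; x_1 = 2; x_2 = 1; x_3 = 6.
The sequence repeats with period 3.
(1087 - 0) mod 3 = 1, so x_{1087} = x_1 = 2.

2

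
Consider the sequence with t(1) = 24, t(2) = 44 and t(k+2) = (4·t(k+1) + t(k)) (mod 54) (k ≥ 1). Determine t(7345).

t(1) = 24,  t(2) = 44,  t(3) = 38,  t(4) = 34,  t(5) = 12,  t(6) = 28,  t(7) = 16,  t(8) = 38,  t(9) = 6,  t(10) = 8,  t(11) = 38,  t(12) = 52,  t(13) = 30,  t(14) = 10,  t(15) = 16,  t(16) = 20,  t(17) = 42,  t(18) = 26,  t(19) = 38,  t(20) = 16,  t(21) = 48,  t(22) = 46,  t(23) = 16,  t(24) = 2,  t(25) = 24,  t(26) = 44.
The sequence repeats with period 24.
So t(7345) = t(1 + ((7345-1) mod 24)) = t(1) = 24.

24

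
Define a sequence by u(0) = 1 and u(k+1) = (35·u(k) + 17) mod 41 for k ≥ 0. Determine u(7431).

u(0) = 1,  u(1) = 11,  u(2) = 33,  u(3) = 24,  u(4) = 37,  u(5) = 0,  u(6) = 17,  u(7) = 38,  u(8) = 35,  u(9) = 12,  u(10) = 27,  u(11) = 19,  u(12) = 26,  u(13) = 25,  u(14) = 31,  u(15) = 36,  u(16) = 6,  u(17) = 22,  u(18) = 8,  u(19) = 10,  u(20) = 39,  u(21) = 29,  u(22) = 7,  u(23) = 16,  u(24) = 3,  u(25) = 40,  u(26) = 23,  u(27) = 2,  u(28) = 5,  u(29) = 28,  u(30) = 13,  u(31) = 21,  u(32) = 14,  u(33) = 15,  u(34) = 9,  u(35) = 4,  u(36) = 34,  u(37) = 18,  u(38) = 32,  u(39) = 30,  u(40) = 1.
The sequence repeats with period 40.
(7431 - 0) mod 40 = 31, so u(7431) = u(31) = 21.

21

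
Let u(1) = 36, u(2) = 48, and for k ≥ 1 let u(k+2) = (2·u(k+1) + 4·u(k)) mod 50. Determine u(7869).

u(1) = 36; u(2) = 48; u(3) = 40; u(4) = 22; u(5) = 4; u(6) = 46; u(7) = 8; u(8) = 0; u(9) = 32; u(10) = 14; u(11) = 6; u(12) = 18; u(13) = 10; u(14) = 42; u(15) = 24; u(16) = 16; u(17) = 28; u(18) = 20; u(19) = 2; u(20) = 34; u(21) = 26; u(22) = 38; u(23) = 30; u(24) = 12; u(25) = 44; u(26) = 36; u(27) = 48.
The sequence repeats with period 25.
So u(7869) = u(1 + ((7869-1) mod 25)) = u(19) = 2.

2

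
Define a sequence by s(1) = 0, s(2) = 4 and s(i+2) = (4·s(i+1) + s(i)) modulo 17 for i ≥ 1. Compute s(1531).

Computing terms: s(1) = 0; s(2) = 4; s(3) = 16; s(4) = 0; s(5) = 16; s(6) = 13; s(7) = 0; s(8) = 13; s(9) = 1; s(10) = 0; s(11) = 1; s(12) = 4; s(13) = 0; s(14) = 4.
Since (s(13), s(14)) = (s(1), s(2)) = (0, 4) (two consecutive terms determine the rest), the sequence is periodic with period 12.
(1531 - 1) mod 12 = 6, so s(1531) = s(7) = 0.

0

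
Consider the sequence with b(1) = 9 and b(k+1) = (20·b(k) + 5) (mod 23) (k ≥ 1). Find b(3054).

Listing terms: b(1) = 9; b(2) = 1; b(3) = 2; b(4) = 22; b(5) = 8; b(6) = 4; b(7) = 16; b(8) = 3; b(9) = 19; b(10) = 17; b(11) = 0; b(12) = 5; b(13) = 13; b(14) = 12; b(15) = 15; b(16) = 6; b(17) = 10; b(18) = 21; b(19) = 11; b(20) = 18; b(21) = 20; b(22) = 14; b(23) = 9.
Since b(23) = b(1) = 9, the sequence is periodic with period 22.
So b(3054) = b(1 + ((3054-1) mod 22)) = b(18) = 21.

21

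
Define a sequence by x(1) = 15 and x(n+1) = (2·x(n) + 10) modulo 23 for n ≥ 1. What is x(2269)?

21

Computing terms: x(1) = 15, x(2) = 17, x(3) = 21, x(4) = 6, x(5) = 22, x(6) = 8, x(7) = 3, x(8) = 16, x(9) = 19, x(10) = 2, x(11) = 14, x(12) = 15.
The sequence repeats with period 11.
(2269 - 1) mod 11 = 2, so x(2269) = x(3) = 21.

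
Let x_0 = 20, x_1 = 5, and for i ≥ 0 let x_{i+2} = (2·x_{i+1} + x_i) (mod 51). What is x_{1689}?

29

Listing terms: x_0 = 20,  x_1 = 5,  x_2 = 30,  x_3 = 14,  x_4 = 7,  x_5 = 28,  x_6 = 12,  x_7 = 1,  x_8 = 14,  x_9 = 29,  x_{10} = 21,  x_{11} = 20,  x_{12} = 10,  x_{13} = 40,  x_{14} = 39,  x_{15} = 16,  x_{16} = 20,  x_{17} = 5.
The sequence repeats with period 16.
So x_{1689} = x_{0 + ((1689-0) mod 16)} = x_9 = 29.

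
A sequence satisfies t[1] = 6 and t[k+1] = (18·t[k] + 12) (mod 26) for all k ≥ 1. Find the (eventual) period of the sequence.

Computing terms: t[1] = 6,  t[2] = 16,  t[3] = 14,  t[4] = 4,  t[5] = 6.
The sequence repeats with period 4.

4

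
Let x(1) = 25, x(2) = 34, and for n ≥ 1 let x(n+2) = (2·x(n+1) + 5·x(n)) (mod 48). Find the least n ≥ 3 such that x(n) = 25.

x(1) = 25; x(2) = 34; x(3) = 1; x(4) = 28; x(5) = 13; x(6) = 22; x(7) = 13; x(8) = 40; x(9) = 1; x(10) = 10; x(11) = 25; x(12) = 4; x(13) = 37; x(14) = 46; x(15) = 37; x(16) = 16; x(17) = 25; x(18) = 34.
The sequence repeats with period 16.
The value 25 first appears (with n ≥ 3) at x(11).

11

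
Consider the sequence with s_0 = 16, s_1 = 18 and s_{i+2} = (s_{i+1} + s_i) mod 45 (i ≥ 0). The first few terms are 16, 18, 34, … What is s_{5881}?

Listing terms: s_0 = 16,  s_1 = 18,  s_2 = 34,  s_3 = 7,  s_4 = 41,  s_5 = 3,  s_6 = 44,  s_7 = 2,  s_8 = 1,  s_9 = 3,  s_{10} = 4,  s_{11} = 7,  s_{12} = 11,  s_{13} = 18,  s_{14} = 29,  s_{15} = 2,  s_{16} = 31,  s_{17} = 33,  s_{18} = 19,  s_{19} = 7,  s_{20} = 26,  s_{21} = 33,  s_{22} = 14,  s_{23} = 2,  s_{24} = 16,  s_{25} = 18.
The sequence repeats with period 24.
So s_{5881} = s_{0 + ((5881-0) mod 24)} = s_1 = 18.

18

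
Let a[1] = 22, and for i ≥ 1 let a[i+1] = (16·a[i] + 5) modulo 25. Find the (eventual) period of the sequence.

Computing terms: a[1] = 22, a[2] = 7, a[3] = 17, a[4] = 2, a[5] = 12, a[6] = 22.
Since a[6] = a[1] = 22, the sequence is periodic with period 5.

5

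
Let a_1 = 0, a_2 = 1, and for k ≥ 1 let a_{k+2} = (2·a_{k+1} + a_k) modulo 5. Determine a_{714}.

We have a_1 = 0, a_2 = 1, a_3 = 2, a_4 = 0, a_5 = 2, a_6 = 4, a_7 = 0, a_8 = 4, a_9 = 3, a_{10} = 0, a_{11} = 3, a_{12} = 1, a_{13} = 0, a_{14} = 1.
The sequence repeats with period 12.
So a_{714} = a_{1 + ((714-1) mod 12)} = a_6 = 4.

4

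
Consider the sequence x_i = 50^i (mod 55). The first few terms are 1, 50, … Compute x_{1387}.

We have x_0 = 1,  x_1 = 50,  x_2 = 25,  x_3 = 40,  x_4 = 20,  x_5 = 10,  x_6 = 5,  x_7 = 30,  x_8 = 15,  x_9 = 35,  x_{10} = 45,  x_{11} = 50.
Since x_{11} = x_1 = 50, the sequence is eventually periodic: after a pre-period of length 1 it cycles with period 10.
For i ≥ 1, x_i depends only on (i - 1) mod 10. (1387 - 1) mod 10 = 6, so x_{1387} = x_7 = 30.

30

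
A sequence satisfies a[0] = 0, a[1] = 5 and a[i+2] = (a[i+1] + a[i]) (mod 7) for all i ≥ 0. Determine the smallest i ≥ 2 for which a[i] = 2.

7

We have a[0] = 0,  a[1] = 5,  a[2] = 5,  a[3] = 3,  a[4] = 1,  a[5] = 4,  a[6] = 5,  a[7] = 2,  a[8] = 0,  a[9] = 2,  a[10] = 2,  a[11] = 4,  a[12] = 6,  a[13] = 3,  a[14] = 2,  a[15] = 5,  a[16] = 0,  a[17] = 5.
Since (a[16], a[17]) = (a[0], a[1]) = (0, 5) (two consecutive terms determine the rest), the sequence is periodic with period 16.
The value 2 first appears (with i ≥ 2) at a[7].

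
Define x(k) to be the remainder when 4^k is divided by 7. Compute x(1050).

1

x(0) = 1, x(1) = 4, x(2) = 2, x(3) = 1.
Since x(3) = x(0) = 1, the sequence is periodic with period 3.
So x(1050) = x(0 + ((1050-0) mod 3)) = x(0) = 1.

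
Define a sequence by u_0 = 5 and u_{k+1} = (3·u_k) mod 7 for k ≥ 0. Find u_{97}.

1

Computing terms: u_0 = 5,  u_1 = 1,  u_2 = 3,  u_3 = 2,  u_4 = 6,  u_5 = 4,  u_6 = 5.
Since u_6 = u_0 = 5, the sequence is periodic with period 6.
So u_{97} = u_{0 + ((97-0) mod 6)} = u_1 = 1.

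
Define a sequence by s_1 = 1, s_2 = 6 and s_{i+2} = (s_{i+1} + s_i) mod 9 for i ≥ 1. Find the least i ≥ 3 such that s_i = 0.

10

Listing terms: s_1 = 1, s_2 = 6, s_3 = 7, s_4 = 4, s_5 = 2, s_6 = 6, s_7 = 8, s_8 = 5, s_9 = 4, s_{10} = 0, s_{11} = 4, s_{12} = 4, s_{13} = 8, s_{14} = 3, s_{15} = 2, s_{16} = 5, s_{17} = 7, s_{18} = 3, s_{19} = 1, s_{20} = 4, s_{21} = 5, s_{22} = 0, s_{23} = 5, s_{24} = 5, s_{25} = 1, s_{26} = 6.
The sequence repeats with period 24.
The value 0 first appears (with i ≥ 3) at s_{10}.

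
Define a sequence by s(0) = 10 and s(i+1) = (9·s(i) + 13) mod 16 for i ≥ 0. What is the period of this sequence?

Listing terms: s(0) = 10, s(1) = 7, s(2) = 12, s(3) = 9, s(4) = 14, s(5) = 11, s(6) = 0, s(7) = 13, s(8) = 2, s(9) = 15, s(10) = 4, s(11) = 1, s(12) = 6, s(13) = 3, s(14) = 8, s(15) = 5, s(16) = 10.
Since s(16) = s(0) = 10, the sequence is periodic with period 16.

16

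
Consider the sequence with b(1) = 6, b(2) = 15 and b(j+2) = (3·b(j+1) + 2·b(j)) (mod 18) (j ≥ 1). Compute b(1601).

15

Computing terms: b(1) = 6; b(2) = 15; b(3) = 3; b(4) = 3; b(5) = 15; b(6) = 15; b(7) = 3.
Since (b(6), b(7)) = (b(2), b(3)) = (15, 3) (two consecutive terms determine the rest), the sequence is eventually periodic: after a pre-period of length 1 it cycles with period 4.
For j ≥ 2, b(j) depends only on (j - 2) mod 4. (1601 - 2) mod 4 = 3, so b(1601) = b(5) = 15.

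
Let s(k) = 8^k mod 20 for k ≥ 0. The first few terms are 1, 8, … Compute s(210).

4

s(0) = 1, s(1) = 8, s(2) = 4, s(3) = 12, s(4) = 16, s(5) = 8.
Since s(5) = s(1) = 8, the sequence is eventually periodic: after a pre-period of length 1 it cycles with period 4.
For k ≥ 1, s(k) depends only on (k - 1) mod 4. (210 - 1) mod 4 = 1, so s(210) = s(2) = 4.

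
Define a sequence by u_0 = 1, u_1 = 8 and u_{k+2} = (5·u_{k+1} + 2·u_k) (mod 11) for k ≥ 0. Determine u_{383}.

6

We have u_0 = 1,  u_1 = 8,  u_2 = 9,  u_3 = 6,  u_4 = 4,  u_5 = 10,  u_6 = 3,  u_7 = 2,  u_8 = 5,  u_9 = 7,  u_{10} = 1,  u_{11} = 8.
Since (u_{10}, u_{11}) = (u_0, u_1) = (1, 8) (two consecutive terms determine the rest), the sequence is periodic with period 10.
So u_{383} = u_{0 + ((383-0) mod 10)} = u_3 = 6.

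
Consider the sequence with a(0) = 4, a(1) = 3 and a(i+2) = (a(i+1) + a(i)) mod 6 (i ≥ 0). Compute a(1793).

Listing terms: a(0) = 4, a(1) = 3, a(2) = 1, a(3) = 4, a(4) = 5, a(5) = 3, a(6) = 2, a(7) = 5, a(8) = 1, a(9) = 0, a(10) = 1, a(11) = 1, a(12) = 2, a(13) = 3, a(14) = 5, a(15) = 2, a(16) = 1, a(17) = 3, a(18) = 4, a(19) = 1, a(20) = 5, a(21) = 0, a(22) = 5, a(23) = 5, a(24) = 4, a(25) = 3.
The sequence repeats with period 24.
(1793 - 0) mod 24 = 17, so a(1793) = a(17) = 3.

3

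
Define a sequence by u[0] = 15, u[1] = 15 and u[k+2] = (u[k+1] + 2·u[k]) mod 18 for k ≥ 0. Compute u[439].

Computing terms: u[0] = 15, u[1] = 15, u[2] = 9, u[3] = 3, u[4] = 3, u[5] = 9, u[6] = 15, u[7] = 15.
Since (u[6], u[7]) = (u[0], u[1]) = (15, 15) (two consecutive terms determine the rest), the sequence is periodic with period 6.
(439 - 0) mod 6 = 1, so u[439] = u[1] = 15.

15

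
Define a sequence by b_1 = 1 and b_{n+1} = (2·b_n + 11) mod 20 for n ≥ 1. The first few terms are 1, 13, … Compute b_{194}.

13

b_1 = 1, b_2 = 13, b_3 = 17, b_4 = 5, b_5 = 1.
Since b_5 = b_1 = 1, the sequence is periodic with period 4.
(194 - 1) mod 4 = 1, so b_{194} = b_2 = 13.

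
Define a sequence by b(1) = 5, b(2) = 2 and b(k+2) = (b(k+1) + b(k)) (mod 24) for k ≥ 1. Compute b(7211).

16

Computing terms: b(1) = 5,  b(2) = 2,  b(3) = 7,  b(4) = 9,  b(5) = 16,  b(6) = 1,  b(7) = 17,  b(8) = 18,  b(9) = 11,  b(10) = 5,  b(11) = 16,  b(12) = 21,  b(13) = 13,  b(14) = 10,  b(15) = 23,  b(16) = 9,  b(17) = 8,  b(18) = 17,  b(19) = 1,  b(20) = 18,  b(21) = 19,  b(22) = 13,  b(23) = 8,  b(24) = 21,  b(25) = 5,  b(26) = 2.
The sequence repeats with period 24.
(7211 - 1) mod 24 = 10, so b(7211) = b(11) = 16.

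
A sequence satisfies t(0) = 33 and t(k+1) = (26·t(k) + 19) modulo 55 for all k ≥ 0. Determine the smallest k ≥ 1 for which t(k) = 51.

t(0) = 33; t(1) = 52; t(2) = 51; t(3) = 25; t(4) = 9; t(5) = 33.
Since t(5) = t(0) = 33, the sequence is periodic with period 5.
The value 51 first appears (with k ≥ 1) at t(2).

2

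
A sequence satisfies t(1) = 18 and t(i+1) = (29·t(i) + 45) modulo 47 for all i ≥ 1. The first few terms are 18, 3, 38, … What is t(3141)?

14

t(1) = 18; t(2) = 3; t(3) = 38; t(4) = 19; t(5) = 32; t(6) = 33; t(7) = 15; t(8) = 10; t(9) = 6; t(10) = 31; t(11) = 4; t(12) = 20; t(13) = 14; t(14) = 28; t(15) = 11; t(16) = 35; t(17) = 26; t(18) = 0; t(19) = 45; t(20) = 34; t(21) = 44; t(22) = 5; t(23) = 2; t(24) = 9; t(25) = 24; t(26) = 36; t(27) = 8; t(28) = 42; t(29) = 41; t(30) = 12; t(31) = 17; t(32) = 21; t(33) = 43; t(34) = 23; t(35) = 7; t(36) = 13; t(37) = 46; t(38) = 16; t(39) = 39; t(40) = 1; t(41) = 27; t(42) = 29; t(43) = 40; t(44) = 30; t(45) = 22; t(46) = 25; t(47) = 18.
Since t(47) = t(1) = 18, the sequence is periodic with period 46.
So t(3141) = t(1 + ((3141-1) mod 46)) = t(13) = 14.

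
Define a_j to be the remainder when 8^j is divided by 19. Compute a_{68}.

7

a_0 = 1; a_1 = 8; a_2 = 7; a_3 = 18; a_4 = 11; a_5 = 12; a_6 = 1.
The sequence repeats with period 6.
(68 - 0) mod 6 = 2, so a_{68} = a_2 = 7.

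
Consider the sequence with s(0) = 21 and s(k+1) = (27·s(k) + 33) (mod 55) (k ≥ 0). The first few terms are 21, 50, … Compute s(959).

24

s(0) = 21,  s(1) = 50,  s(2) = 8,  s(3) = 29,  s(4) = 46,  s(5) = 10,  s(6) = 28,  s(7) = 19,  s(8) = 51,  s(9) = 35,  s(10) = 43,  s(11) = 39,  s(12) = 41,  s(13) = 40,  s(14) = 13,  s(15) = 54,  s(16) = 6,  s(17) = 30,  s(18) = 18,  s(19) = 24,  s(20) = 21.
The sequence repeats with period 20.
So s(959) = s(0 + ((959-0) mod 20)) = s(19) = 24.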